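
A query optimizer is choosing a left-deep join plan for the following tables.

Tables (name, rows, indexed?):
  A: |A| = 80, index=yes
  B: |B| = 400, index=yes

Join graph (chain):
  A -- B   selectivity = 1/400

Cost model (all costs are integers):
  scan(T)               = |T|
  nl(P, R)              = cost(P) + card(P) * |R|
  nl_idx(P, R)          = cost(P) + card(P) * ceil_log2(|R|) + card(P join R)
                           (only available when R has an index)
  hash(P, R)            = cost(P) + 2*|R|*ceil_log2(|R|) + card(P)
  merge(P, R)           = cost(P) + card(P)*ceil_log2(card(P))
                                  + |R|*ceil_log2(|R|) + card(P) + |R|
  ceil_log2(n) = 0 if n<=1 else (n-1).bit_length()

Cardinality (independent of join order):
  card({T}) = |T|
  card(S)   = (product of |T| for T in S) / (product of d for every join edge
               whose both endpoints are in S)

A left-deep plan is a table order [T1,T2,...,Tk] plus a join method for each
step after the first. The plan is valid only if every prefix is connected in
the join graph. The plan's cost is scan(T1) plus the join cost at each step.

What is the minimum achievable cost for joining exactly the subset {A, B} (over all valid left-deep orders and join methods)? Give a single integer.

880

Selinger DP over subsets of {A,B}:
  {A}: scan cost=80, card=80
  {B}: scan cost=400, card=400
  {AB}: card=80; try (B,nl_idx)→880, (A,hash)→1920, (A,nl_idx)→3280, (B,merge)→4720, (A,merge)→5040, (B,hash)→7360 …(+2); best=880 via (B,nl_idx)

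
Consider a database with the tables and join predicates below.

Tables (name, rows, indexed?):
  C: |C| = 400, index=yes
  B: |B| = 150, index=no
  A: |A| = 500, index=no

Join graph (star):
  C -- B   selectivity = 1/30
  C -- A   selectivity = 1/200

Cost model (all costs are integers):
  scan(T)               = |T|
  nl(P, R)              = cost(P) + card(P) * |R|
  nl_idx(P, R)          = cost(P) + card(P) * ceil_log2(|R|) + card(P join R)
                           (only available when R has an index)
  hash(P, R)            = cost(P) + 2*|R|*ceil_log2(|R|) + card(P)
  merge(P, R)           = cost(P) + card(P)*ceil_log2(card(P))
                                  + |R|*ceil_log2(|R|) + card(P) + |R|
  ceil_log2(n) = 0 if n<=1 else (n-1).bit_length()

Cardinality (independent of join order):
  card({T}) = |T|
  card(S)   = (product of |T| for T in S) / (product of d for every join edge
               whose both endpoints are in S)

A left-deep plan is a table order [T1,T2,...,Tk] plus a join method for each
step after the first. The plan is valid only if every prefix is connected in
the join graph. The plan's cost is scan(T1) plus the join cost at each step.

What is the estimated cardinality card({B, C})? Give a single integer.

Tables in S: B(150), C(400)
Edges inside S: C-B(d=30)
numerator = 150 * 400 = 60000
denominator = 30 = 30
card(S) = 60000 / 30 = 2000

2000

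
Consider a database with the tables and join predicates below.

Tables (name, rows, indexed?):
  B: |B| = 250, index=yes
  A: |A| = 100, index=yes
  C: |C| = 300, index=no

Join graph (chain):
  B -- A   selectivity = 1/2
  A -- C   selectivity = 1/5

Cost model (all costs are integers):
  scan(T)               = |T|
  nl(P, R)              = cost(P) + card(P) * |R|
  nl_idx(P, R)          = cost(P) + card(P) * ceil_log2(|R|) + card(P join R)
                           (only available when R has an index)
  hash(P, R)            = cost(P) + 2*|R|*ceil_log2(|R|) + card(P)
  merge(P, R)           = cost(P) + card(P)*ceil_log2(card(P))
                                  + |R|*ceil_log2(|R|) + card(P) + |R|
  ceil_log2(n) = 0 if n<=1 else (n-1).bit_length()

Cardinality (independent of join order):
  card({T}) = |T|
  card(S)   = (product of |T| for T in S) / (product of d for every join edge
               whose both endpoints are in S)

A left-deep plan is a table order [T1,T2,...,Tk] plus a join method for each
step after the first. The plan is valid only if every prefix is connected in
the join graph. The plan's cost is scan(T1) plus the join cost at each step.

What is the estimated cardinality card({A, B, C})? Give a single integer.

750000

Tables in S: A(100), B(250), C(300)
Edges inside S: B-A(d=2), A-C(d=5)
numerator = 100 * 250 * 300 = 7500000
denominator = 2 * 5 = 10
card(S) = 7500000 / 10 = 750000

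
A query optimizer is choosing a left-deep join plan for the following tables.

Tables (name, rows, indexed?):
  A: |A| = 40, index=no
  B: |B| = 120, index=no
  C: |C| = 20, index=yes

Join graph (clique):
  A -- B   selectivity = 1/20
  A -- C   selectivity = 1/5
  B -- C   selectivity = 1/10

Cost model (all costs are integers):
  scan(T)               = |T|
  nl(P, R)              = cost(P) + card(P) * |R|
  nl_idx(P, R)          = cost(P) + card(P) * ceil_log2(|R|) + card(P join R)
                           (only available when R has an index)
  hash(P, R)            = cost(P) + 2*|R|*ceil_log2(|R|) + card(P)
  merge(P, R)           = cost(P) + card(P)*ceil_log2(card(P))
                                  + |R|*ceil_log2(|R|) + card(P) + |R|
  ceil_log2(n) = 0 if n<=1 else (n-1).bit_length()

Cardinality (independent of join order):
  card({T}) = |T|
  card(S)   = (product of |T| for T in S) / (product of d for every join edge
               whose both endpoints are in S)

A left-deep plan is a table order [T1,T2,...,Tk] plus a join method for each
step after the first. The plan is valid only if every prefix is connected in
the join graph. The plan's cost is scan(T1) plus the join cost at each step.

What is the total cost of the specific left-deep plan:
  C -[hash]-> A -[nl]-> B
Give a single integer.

step 1: scan C: cost=20, card=20
step 2: join A via hash
    card(P join A) = 20*40/(5) = 160
    cost = 20 + 2*40*6 + 20 = 520
step 3: join B via nl
    card(P join B) = 160*120/(20*10) = 96
    cost = 520 + 160*120 = 19720

19720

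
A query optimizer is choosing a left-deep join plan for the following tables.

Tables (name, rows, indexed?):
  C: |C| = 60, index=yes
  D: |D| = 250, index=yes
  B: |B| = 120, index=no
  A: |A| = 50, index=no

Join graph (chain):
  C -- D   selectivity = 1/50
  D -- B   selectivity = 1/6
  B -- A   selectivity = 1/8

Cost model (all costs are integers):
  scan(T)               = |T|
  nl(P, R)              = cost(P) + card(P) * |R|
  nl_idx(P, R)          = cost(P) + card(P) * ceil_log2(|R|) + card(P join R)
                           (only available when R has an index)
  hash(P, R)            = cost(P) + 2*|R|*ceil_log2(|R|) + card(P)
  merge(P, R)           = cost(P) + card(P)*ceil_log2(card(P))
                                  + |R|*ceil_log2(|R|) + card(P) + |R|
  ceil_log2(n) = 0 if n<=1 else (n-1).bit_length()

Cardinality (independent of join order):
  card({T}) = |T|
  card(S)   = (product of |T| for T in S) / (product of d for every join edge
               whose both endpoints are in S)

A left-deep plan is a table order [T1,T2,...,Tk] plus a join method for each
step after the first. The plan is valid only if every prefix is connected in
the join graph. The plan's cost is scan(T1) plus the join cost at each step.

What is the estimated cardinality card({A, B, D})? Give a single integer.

Tables in S: A(50), B(120), D(250)
Edges inside S: D-B(d=6), B-A(d=8)
numerator = 50 * 120 * 250 = 1500000
denominator = 6 * 8 = 48
card(S) = 1500000 / 48 = 31250

31250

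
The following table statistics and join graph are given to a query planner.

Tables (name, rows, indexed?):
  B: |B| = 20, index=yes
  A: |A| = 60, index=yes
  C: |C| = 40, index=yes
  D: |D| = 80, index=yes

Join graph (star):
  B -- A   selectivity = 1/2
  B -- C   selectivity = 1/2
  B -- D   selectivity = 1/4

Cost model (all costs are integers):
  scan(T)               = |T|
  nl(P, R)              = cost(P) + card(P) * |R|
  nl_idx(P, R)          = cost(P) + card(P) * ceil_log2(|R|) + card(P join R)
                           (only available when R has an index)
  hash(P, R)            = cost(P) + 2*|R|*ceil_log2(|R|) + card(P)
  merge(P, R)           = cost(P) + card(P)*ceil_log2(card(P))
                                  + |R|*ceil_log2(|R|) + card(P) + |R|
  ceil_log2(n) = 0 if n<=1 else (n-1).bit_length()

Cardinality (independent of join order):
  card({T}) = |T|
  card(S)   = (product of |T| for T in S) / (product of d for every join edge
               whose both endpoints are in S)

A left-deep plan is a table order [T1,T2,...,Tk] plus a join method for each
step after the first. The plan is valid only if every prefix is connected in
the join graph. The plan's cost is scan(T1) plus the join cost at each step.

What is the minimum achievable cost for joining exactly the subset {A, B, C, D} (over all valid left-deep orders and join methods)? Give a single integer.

9960

Selinger DP over subsets of {A,B,C,D}:
  {B}: scan cost=20, card=20
  {A}: scan cost=60, card=60
  {C}: scan cost=40, card=40
  {D}: scan cost=80, card=80
  {AB}: card=600; try (B,hash)→320, (A,merge)→560, (B,merge)→600, (A,nl_idx)→740, (A,hash)→760, (B,nl_idx)→960 …(+2); best=320 via (B,hash)
  {BC}: card=400; try (B,hash)→280, (C,merge)→420, (B,merge)→440, (C,hash)→520, (C,nl_idx)→540, (B,nl_idx)→640 …(+2); best=280 via (B,hash)
  {BD}: card=400; try (B,hash)→360, (D,nl_idx)→560, (D,merge)→780, (B,merge)→840, (B,nl_idx)→880, (D,hash)→1160 …(+2); best=360 via (B,hash)
  {ABC}: card=12000; try (C,hash)→1400, (A,hash)→1400, (A,merge)→4700, (C,merge)→7200, (A,nl_idx)→14680, (C,nl_idx)→15920 …(+2); best=1400 via (C,hash)
  {ABD}: card=12000; try (A,hash)→1480, (D,hash)→2040, (A,merge)→4780, (D,merge)→7560, (A,nl_idx)→14760, (D,nl_idx)→16520 …(+2); best=1480 via (A,hash)
  {BCD}: card=8000; try (C,hash)→1240, (D,hash)→1800, (C,merge)→4640, (D,merge)→4920, (C,nl_idx)→10760, (D,nl_idx)→11080 …(+2); best=1240 via (C,hash)
  {ABCD}: card=240000; try (A,hash)→9960, (C,hash)→13960, (D,hash)→14520, (A,merge)→113660, (C,merge)→181760, (D,merge)→182040 …(+6); best=9960 via (A,hash)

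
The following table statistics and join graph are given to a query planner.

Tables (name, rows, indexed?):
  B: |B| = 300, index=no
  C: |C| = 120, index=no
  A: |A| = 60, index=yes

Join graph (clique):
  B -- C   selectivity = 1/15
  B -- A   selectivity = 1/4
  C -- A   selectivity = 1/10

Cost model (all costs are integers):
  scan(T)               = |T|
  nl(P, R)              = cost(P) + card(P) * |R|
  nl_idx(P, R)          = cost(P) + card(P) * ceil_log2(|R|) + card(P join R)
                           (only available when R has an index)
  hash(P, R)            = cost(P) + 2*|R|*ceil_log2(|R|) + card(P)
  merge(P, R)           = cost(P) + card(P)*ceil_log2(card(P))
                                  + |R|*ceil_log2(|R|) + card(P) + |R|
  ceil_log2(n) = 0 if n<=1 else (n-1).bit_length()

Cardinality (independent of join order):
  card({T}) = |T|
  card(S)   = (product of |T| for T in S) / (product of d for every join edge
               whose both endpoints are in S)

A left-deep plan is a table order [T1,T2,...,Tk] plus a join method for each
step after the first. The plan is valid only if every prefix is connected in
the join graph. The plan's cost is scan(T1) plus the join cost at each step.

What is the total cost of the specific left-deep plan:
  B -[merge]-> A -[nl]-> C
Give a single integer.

step 1: scan B: cost=300, card=300
step 2: join A via merge
    card(P join A) = 300*60/(4) = 4500
    cost = 300 + 300*9 + 60*6 + 300 + 60 = 3720
step 3: join C via nl
    card(P join C) = 4500*120/(15*10) = 3600
    cost = 3720 + 4500*120 = 543720

543720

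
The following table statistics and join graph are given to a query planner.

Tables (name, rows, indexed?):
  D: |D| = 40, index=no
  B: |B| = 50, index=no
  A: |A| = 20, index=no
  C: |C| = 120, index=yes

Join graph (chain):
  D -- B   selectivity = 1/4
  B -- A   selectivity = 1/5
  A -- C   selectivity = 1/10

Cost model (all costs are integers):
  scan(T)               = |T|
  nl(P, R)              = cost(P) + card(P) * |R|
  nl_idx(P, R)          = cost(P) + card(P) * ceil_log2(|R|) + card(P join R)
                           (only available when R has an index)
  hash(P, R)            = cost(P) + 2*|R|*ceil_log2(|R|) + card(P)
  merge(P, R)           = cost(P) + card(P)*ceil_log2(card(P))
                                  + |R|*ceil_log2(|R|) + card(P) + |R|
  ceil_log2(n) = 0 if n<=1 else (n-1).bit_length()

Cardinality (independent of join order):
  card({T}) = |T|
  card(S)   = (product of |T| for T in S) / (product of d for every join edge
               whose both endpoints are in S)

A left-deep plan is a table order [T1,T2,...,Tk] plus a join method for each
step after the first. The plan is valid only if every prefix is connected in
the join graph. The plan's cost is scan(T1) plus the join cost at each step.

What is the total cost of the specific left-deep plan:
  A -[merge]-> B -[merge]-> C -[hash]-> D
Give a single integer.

6130

step 1: scan A: cost=20, card=20
step 2: join B via merge
    card(P join B) = 20*50/(5) = 200
    cost = 20 + 20*5 + 50*6 + 20 + 50 = 490
step 3: join C via merge
    card(P join C) = 200*120/(10) = 2400
    cost = 490 + 200*8 + 120*7 + 200 + 120 = 3250
step 4: join D via hash
    card(P join D) = 2400*40/(4) = 24000
    cost = 3250 + 2*40*6 + 2400 = 6130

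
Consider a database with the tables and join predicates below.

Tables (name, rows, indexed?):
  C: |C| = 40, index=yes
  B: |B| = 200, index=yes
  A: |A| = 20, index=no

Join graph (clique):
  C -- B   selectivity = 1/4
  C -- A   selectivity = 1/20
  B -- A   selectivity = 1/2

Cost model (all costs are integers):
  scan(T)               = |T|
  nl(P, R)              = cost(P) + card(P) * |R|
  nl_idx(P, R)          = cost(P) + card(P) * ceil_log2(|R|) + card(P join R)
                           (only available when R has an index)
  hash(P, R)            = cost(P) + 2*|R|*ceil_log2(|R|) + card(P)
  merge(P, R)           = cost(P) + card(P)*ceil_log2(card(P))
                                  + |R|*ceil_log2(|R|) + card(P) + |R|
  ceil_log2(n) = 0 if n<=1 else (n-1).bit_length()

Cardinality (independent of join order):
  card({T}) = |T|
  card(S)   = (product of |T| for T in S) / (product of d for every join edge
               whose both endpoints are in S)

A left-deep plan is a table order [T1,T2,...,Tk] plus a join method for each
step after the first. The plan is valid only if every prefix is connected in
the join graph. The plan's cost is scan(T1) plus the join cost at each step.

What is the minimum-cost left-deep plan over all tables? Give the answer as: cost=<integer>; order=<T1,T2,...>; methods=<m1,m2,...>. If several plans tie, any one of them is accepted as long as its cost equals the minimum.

Selinger DP (subsets sized 1..n):
  {C}: scan cost=40, card=40
  {B}: scan cost=200, card=200
  {A}: scan cost=20, card=20
  {BC}: card=2000; try (C,hash)→880, (B,merge)→2120, (C,merge)→2280, (B,nl_idx)→2360, (B,hash)→3280, (C,nl_idx)→3400 …(+2); best=880 via (C,hash)
  {AC}: card=40; try (C,nl_idx)→180, (A,hash)→280, (C,merge)→420, (A,merge)→440, (C,hash)→520, (C,nl)→820 …(+1); best=180 via (C,nl_idx)
  {AB}: card=2000; try (A,hash)→600, (B,merge)→1940, (A,merge)→2120, (B,nl_idx)→2180, (B,hash)→3240, (B,nl)→4020 …(+1); best=600 via (A,hash)
  {ABC}: card=1000; try (B,nl_idx)→1500, (B,merge)→2260, (C,hash)→3080, (A,hash)→3080, (B,hash)→3420, (B,nl)→8180 …(+5); best=1500 via (B,nl_idx)

cost=1500; order=A,C,B; methods=nl_idx,nl_idx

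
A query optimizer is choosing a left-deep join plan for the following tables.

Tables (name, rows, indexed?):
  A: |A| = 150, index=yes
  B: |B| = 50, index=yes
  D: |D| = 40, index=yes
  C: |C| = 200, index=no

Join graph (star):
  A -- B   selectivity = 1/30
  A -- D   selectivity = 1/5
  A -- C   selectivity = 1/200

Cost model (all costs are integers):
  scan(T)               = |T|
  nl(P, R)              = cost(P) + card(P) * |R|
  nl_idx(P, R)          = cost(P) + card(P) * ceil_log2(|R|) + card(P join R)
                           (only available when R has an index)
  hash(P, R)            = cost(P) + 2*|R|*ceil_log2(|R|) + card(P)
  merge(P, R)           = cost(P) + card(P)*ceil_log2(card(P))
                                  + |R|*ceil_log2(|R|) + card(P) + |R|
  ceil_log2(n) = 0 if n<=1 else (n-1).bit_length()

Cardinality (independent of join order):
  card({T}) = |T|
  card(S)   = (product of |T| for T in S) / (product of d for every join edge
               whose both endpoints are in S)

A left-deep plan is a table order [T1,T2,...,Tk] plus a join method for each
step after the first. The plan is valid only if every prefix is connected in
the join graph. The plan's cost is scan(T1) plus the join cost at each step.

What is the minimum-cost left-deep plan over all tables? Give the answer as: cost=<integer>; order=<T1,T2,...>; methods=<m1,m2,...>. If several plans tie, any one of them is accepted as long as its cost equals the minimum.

cost=3430; order=C,A,B,D; methods=nl_idx,hash,hash

Selinger DP (subsets sized 1..n):
  {A}: scan cost=150, card=150
  {B}: scan cost=50, card=50
  {D}: scan cost=40, card=40
  {C}: scan cost=200, card=200
  {AB}: card=250; try (A,nl_idx)→700, (B,hash)→900, (B,nl_idx)→1300, (A,merge)→1750, (B,merge)→1850, (A,hash)→2500 …(+2); best=700 via (A,nl_idx)
  {AD}: card=1200; try (D,hash)→780, (A,nl_idx)→1560, (A,merge)→1670, (D,merge)→1780, (D,nl_idx)→2250, (A,hash)→2480 …(+2); best=780 via (D,hash)
  {AC}: card=150; try (A,nl_idx)→1950, (A,hash)→2800, (C,merge)→3300, (A,merge)→3350, (C,hash)→3500, (C,nl)→30150 …(+1); best=1950 via (A,nl_idx)
  {ABD}: card=2000; try (D,hash)→1430, (B,hash)→2580, (D,merge)→3230, (D,nl_idx)→4200, (B,nl_idx)→9980, (D,nl)→10700 …(+2); best=1430 via (D,hash)
  {ABC}: card=250; try (B,hash)→2700, (B,nl_idx)→3100, (B,merge)→3650, (C,hash)→4150, (C,merge)→4750, (B,nl)→9450 …(+1); best=2700 via (B,hash)
  {ACD}: card=1200; try (D,hash)→2580, (D,merge)→3580, (D,nl_idx)→4050, (C,hash)→5180, (D,nl)→7950, (C,merge)→16980 …(+1); best=2580 via (D,hash)
  {ABCD}: card=2000; try (D,hash)→3430, (B,hash)→4380, (D,merge)→5230, (D,nl_idx)→6200, (C,hash)→6630, (B,nl_idx)→11780 …(+5); best=3430 via (D,hash)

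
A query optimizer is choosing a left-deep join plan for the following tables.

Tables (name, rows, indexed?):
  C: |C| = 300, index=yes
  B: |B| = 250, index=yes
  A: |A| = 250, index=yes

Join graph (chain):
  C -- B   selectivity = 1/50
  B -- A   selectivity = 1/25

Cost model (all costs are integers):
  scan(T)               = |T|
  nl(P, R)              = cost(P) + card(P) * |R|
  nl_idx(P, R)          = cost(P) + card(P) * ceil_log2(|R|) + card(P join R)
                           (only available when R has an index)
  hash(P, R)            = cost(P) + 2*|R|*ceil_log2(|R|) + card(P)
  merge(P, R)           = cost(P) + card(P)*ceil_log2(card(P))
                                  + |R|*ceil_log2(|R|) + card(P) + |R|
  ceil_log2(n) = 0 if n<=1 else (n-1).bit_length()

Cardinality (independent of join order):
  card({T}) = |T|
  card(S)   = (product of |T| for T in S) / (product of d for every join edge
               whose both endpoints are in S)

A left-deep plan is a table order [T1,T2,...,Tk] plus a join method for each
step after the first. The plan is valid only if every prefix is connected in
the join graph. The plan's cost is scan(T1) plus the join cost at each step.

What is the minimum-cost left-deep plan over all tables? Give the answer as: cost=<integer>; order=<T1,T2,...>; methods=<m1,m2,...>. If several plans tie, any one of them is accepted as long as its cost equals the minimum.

Selinger DP (subsets sized 1..n):
  {C}: scan cost=300, card=300
  {B}: scan cost=250, card=250
  {A}: scan cost=250, card=250
  {BC}: card=1500; try (C,nl_idx)→4000, (B,nl_idx)→4200, (B,hash)→4600, (C,merge)→5500, (B,merge)→5550, (C,hash)→5900 …(+2); best=4000 via (C,nl_idx)
  {AB}: card=2500; try (B,hash)→4500, (A,hash)→4500, (B,merge)→4750, (B,nl_idx)→4750, (A,merge)→4750, (A,nl_idx)→4750 …(+2); best=4500 via (B,hash)
  {ABC}: card=15000; try (A,hash)→9500, (C,hash)→12400, (A,merge)→24250, (A,nl_idx)→31000, (C,merge)→40000, (C,nl_idx)→42000 …(+2); best=9500 via (A,hash)

cost=9500; order=B,C,A; methods=nl_idx,hash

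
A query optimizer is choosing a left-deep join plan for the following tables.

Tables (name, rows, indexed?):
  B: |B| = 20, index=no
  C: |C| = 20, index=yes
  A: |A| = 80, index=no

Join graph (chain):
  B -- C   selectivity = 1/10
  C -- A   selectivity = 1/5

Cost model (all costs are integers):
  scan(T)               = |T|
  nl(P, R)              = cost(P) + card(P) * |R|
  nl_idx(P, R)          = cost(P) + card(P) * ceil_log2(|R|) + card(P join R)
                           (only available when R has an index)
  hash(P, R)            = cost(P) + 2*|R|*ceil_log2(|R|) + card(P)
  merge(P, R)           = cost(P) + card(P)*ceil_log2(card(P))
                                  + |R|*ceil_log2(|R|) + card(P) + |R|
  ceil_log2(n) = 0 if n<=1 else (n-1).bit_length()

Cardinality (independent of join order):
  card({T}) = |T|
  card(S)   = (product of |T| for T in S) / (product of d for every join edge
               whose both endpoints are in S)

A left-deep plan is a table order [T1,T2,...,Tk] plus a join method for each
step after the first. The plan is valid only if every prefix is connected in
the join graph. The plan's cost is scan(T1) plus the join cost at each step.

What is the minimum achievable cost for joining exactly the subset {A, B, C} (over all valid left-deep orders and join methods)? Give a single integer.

880

Selinger DP over subsets of {A,B,C}:
  {B}: scan cost=20, card=20
  {C}: scan cost=20, card=20
  {A}: scan cost=80, card=80
  {BC}: card=40; try (C,nl_idx)→160, (C,hash)→240, (B,hash)→240, (C,merge)→260, (B,merge)→260, (C,nl)→420 …(+1); best=160 via (C,nl_idx)
  {AC}: card=320; try (C,hash)→360, (A,merge)→780, (C,nl_idx)→800, (C,merge)→840, (A,hash)→1160, (A,nl)→1620 …(+1); best=360 via (C,hash)
  {ABC}: card=640; try (B,hash)→880, (A,merge)→1080, (A,hash)→1320, (A,nl)→3360, (B,merge)→3680, (B,nl)→6760; best=880 via (B,hash)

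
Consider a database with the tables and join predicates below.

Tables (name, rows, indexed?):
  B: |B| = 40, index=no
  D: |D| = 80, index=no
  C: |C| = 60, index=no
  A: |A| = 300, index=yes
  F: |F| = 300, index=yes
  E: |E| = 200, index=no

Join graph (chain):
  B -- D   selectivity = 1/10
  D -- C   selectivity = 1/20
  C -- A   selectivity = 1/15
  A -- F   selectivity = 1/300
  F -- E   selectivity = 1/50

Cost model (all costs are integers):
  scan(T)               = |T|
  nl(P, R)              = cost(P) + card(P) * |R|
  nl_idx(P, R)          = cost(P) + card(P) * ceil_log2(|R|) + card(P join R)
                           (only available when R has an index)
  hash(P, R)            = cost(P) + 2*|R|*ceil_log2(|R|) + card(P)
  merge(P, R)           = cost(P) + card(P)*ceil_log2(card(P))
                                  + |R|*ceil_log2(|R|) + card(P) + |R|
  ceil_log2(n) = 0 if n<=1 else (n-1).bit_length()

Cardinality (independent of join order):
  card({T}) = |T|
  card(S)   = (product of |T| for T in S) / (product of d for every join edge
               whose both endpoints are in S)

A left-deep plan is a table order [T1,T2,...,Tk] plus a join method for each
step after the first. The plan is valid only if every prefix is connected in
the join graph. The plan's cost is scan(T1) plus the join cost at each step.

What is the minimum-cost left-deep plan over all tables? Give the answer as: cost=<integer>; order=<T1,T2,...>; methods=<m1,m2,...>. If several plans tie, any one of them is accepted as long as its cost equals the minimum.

cost=34320; order=A,F,C,D,B,E; methods=nl_idx,hash,hash,hash,hash

Selinger DP (subsets sized 1..n):
  {B}: scan cost=40, card=40
  {D}: scan cost=80, card=80
  {C}: scan cost=60, card=60
  {A}: scan cost=300, card=300
  {F}: scan cost=300, card=300
  {E}: scan cost=200, card=200
  {BD}: card=320; try (B,hash)→640, (D,merge)→960, (B,merge)→1000, (D,hash)→1200, (D,nl)→3240, (B,nl)→3280; best=640 via (B,hash)
  {CD}: card=240; try (C,hash)→880, (D,merge)→1120, (C,merge)→1140, (D,hash)→1240, (D,nl)→4860, (C,nl)→4880; best=880 via (C,hash)
  {AC}: card=1200; try (C,hash)→1320, (A,nl_idx)→1800, (A,merge)→3480, (C,merge)→3720, (A,hash)→5520, (A,nl)→18060 …(+1); best=1320 via (C,hash)
  {AF}: card=300; try (F,nl_idx)→3300, (A,nl_idx)→3300, (F,hash)→6000, (A,hash)→6000, (F,merge)→6300, (A,merge)→6300 …(+2); best=3300 via (F,nl_idx)
  {EF}: card=1200; try (F,nl_idx)→3200, (E,hash)→3800, (F,merge)→5000, (E,merge)→5100, (F,hash)→5800, (F,nl)→60200 …(+1); best=3200 via (F,nl_idx)
  {BCD}: card=960; try (B,hash)→1600, (C,hash)→1680, (B,merge)→3320, (C,merge)→4260, (B,nl)→10480, (C,nl)→19840; best=1600 via (B,hash)
  {ACD}: card=4800; try (D,hash)→3640, (A,merge)→6040, (A,hash)→6520, (A,nl_idx)→7840, (D,merge)→16360, (A,nl)→72880 …(+1); best=3640 via (D,hash)
  {ACF}: card=1200; try (C,hash)→4320, (C,merge)→6720, (F,hash)→7920, (F,nl_idx)→13320, (F,merge)→18720, (C,nl)→21300 …(+1); best=4320 via (C,hash)
  {AEF}: card=1200; try (E,hash)→6800, (E,merge)→8100, (A,hash)→9800, (A,nl_idx)→15200, (A,merge)→20600, (E,nl)→63300 …(+1); best=6800 via (E,hash)
  {ABCD}: card=19200; try (A,hash)→7960, (B,hash)→8920, (A,merge)→15160, (A,nl_idx)→29440, (B,merge)→71120, (B,nl)→195640 …(+1); best=7960 via (A,hash)
  {ACDF}: card=4800; try (D,hash)→6640, (F,hash)→13840, (D,merge)→19360, (F,nl_idx)→51640, (F,merge)→73840, (D,nl)→100320 …(+1); best=6640 via (D,hash)
  {ACEF}: card=4800; try (E,hash)→8720, (C,hash)→8720, (E,merge)→20520, (C,merge)→21620, (C,nl)→78800, (E,nl)→244320; best=8720 via (E,hash)
  {ABCDF}: card=19200; try (B,hash)→11920, (F,hash)→32560, (B,merge)→74120, (B,nl)→198640, (F,nl_idx)→199960, (F,merge)→318160 …(+1); best=11920 via (B,hash)
  {ACDEF}: card=19200; try (E,hash)→14640, (D,hash)→14640, (E,merge)→75640, (D,merge)→76560, (D,nl)→392720, (E,nl)→966640; best=14640 via (E,hash)
  {ABCDEF}: card=76800; try (E,hash)→34320, (B,hash)→34320, (E,merge)→320920, (B,merge)→322120, (B,nl)→782640, (E,nl)→3851920; best=34320 via (E,hash)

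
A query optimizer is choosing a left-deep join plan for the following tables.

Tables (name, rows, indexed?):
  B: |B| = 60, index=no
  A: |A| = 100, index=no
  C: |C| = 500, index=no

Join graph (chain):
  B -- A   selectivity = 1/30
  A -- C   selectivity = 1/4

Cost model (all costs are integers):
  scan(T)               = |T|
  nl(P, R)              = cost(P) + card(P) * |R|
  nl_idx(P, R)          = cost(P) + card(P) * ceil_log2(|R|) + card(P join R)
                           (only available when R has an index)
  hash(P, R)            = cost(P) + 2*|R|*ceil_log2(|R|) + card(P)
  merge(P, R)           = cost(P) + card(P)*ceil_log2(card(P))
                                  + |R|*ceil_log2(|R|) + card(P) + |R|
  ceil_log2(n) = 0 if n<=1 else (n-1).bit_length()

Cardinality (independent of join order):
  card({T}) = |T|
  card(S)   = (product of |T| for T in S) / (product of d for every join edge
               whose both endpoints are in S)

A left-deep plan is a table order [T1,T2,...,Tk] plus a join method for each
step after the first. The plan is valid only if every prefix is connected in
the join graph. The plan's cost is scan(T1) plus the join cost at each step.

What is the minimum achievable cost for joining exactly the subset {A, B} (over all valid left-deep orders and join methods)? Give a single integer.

920

Selinger DP over subsets of {A,B}:
  {B}: scan cost=60, card=60
  {A}: scan cost=100, card=100
  {AB}: card=200; try (B,hash)→920, (A,merge)→1280, (B,merge)→1320, (A,hash)→1520, (A,nl)→6060, (B,nl)→6100; best=920 via (B,hash)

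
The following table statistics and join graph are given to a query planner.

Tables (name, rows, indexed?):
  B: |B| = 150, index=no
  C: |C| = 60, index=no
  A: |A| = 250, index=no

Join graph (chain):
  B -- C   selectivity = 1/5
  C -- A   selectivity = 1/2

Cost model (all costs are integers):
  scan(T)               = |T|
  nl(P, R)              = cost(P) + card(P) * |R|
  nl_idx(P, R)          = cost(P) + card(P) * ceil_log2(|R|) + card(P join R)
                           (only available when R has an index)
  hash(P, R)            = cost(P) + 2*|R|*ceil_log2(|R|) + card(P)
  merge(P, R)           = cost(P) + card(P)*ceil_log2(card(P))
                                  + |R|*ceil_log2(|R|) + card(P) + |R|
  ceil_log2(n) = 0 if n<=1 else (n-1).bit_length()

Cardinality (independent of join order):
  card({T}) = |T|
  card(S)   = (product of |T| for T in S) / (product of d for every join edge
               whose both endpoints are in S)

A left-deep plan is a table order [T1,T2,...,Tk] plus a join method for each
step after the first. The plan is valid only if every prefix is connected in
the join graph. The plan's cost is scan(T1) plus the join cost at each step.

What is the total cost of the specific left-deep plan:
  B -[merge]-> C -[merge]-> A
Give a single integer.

step 1: scan B: cost=150, card=150
step 2: join C via merge
    card(P join C) = 150*60/(5) = 1800
    cost = 150 + 150*8 + 60*6 + 150 + 60 = 1920
step 3: join A via merge
    card(P join A) = 1800*250/(2) = 225000
    cost = 1920 + 1800*11 + 250*8 + 1800 + 250 = 25770

25770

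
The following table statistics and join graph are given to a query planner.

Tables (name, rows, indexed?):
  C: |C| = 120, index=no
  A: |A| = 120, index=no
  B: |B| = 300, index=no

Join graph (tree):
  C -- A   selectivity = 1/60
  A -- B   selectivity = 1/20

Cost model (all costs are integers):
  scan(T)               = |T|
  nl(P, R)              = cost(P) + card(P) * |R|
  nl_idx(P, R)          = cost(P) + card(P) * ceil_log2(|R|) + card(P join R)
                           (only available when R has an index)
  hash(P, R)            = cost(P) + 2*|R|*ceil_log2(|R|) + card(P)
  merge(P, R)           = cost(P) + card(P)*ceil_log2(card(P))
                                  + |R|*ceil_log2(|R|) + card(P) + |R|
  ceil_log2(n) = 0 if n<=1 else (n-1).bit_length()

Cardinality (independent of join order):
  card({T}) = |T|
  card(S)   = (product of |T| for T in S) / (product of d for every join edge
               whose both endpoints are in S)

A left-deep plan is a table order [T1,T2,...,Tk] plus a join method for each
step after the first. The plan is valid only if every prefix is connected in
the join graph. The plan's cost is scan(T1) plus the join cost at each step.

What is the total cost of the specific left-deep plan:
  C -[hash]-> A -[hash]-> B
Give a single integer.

7560

step 1: scan C: cost=120, card=120
step 2: join A via hash
    card(P join A) = 120*120/(60) = 240
    cost = 120 + 2*120*7 + 120 = 1920
step 3: join B via hash
    card(P join B) = 240*300/(20) = 3600
    cost = 1920 + 2*300*9 + 240 = 7560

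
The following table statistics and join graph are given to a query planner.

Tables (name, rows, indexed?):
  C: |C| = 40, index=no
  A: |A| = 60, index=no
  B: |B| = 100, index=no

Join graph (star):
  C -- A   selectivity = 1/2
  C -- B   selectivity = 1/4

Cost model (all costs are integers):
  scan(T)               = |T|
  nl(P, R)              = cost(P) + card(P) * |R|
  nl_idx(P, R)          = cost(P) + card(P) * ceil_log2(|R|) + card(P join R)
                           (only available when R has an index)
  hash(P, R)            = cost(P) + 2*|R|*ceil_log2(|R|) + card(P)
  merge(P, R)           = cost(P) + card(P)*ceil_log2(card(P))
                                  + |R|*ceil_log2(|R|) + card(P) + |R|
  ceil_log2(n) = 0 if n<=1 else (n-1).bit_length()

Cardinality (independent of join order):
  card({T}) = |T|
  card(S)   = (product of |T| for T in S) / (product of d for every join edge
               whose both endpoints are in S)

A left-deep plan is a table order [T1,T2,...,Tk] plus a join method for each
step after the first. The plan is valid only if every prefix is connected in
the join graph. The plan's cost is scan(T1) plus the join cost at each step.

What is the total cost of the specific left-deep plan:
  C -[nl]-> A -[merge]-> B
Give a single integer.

step 1: scan C: cost=40, card=40
step 2: join A via nl
    card(P join A) = 40*60/(2) = 1200
    cost = 40 + 40*60 = 2440
step 3: join B via merge
    card(P join B) = 1200*100/(4) = 30000
    cost = 2440 + 1200*11 + 100*7 + 1200 + 100 = 17640

17640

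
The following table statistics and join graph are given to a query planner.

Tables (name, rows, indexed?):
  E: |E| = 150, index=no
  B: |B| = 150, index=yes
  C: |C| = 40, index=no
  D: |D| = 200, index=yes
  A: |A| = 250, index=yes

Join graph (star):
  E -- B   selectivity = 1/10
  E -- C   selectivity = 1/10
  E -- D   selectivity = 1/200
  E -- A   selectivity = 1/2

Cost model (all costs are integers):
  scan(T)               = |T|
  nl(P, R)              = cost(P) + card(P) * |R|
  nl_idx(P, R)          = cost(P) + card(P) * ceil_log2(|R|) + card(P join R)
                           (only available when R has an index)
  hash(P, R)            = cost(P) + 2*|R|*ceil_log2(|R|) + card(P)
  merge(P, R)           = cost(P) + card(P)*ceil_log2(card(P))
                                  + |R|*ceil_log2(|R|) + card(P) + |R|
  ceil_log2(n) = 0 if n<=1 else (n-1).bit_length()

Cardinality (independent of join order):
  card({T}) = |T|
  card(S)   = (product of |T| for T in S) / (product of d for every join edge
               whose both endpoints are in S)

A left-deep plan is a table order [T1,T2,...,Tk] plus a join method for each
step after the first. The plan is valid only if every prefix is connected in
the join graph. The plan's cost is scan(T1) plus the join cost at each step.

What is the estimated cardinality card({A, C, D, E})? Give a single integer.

Tables in S: A(250), C(40), D(200), E(150)
Edges inside S: E-C(d=10), E-D(d=200), E-A(d=2)
numerator = 250 * 40 * 200 * 150 = 300000000
denominator = 10 * 200 * 2 = 4000
card(S) = 300000000 / 4000 = 75000

75000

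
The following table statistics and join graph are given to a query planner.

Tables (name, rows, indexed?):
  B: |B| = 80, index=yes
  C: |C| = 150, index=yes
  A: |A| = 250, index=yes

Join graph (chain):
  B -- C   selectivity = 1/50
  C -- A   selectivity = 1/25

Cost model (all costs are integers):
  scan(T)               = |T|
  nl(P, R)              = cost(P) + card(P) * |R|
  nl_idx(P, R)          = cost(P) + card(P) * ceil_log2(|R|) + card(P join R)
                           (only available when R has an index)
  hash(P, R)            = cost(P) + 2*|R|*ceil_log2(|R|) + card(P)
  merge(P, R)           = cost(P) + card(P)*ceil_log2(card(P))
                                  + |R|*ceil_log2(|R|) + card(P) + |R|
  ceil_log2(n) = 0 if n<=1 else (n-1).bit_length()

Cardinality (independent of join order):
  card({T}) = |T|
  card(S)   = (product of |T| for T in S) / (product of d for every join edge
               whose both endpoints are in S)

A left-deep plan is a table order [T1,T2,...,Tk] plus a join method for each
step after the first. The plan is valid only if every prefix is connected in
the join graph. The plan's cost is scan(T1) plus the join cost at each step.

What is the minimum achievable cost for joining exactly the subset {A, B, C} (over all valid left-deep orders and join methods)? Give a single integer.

5200

Selinger DP over subsets of {A,B,C}:
  {B}: scan cost=80, card=80
  {C}: scan cost=150, card=150
  {A}: scan cost=250, card=250
  {BC}: card=240; try (C,nl_idx)→960, (B,hash)→1420, (B,nl_idx)→1440, (C,merge)→2070, (B,merge)→2140, (C,hash)→2560 …(+2); best=960 via (C,nl_idx)
  {AC}: card=1500; try (A,nl_idx)→2850, (C,hash)→2900, (C,nl_idx)→3750, (A,merge)→3750, (C,merge)→3850, (A,hash)→4300 …(+2); best=2850 via (A,nl_idx)
  {ABC}: card=2400; try (A,hash)→5200, (A,nl_idx)→5280, (A,merge)→5370, (B,hash)→5470, (B,nl_idx)→15750, (B,merge)→21490 …(+2); best=5200 via (A,hash)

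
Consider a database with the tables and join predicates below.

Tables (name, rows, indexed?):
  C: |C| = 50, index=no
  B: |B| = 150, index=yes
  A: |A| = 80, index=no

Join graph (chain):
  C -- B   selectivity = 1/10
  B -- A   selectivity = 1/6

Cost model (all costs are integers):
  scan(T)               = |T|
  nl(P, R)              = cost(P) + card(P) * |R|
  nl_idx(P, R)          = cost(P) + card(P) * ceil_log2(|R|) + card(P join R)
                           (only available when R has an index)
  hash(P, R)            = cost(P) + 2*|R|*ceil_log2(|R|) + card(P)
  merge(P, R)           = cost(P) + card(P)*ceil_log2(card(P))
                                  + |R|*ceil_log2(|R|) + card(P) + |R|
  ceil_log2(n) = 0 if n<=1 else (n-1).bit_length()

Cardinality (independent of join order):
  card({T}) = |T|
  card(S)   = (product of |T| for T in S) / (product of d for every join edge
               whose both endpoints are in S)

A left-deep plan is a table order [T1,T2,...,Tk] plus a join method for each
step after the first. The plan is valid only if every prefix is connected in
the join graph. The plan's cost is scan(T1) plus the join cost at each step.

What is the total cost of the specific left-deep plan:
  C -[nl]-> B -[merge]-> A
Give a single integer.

16440

step 1: scan C: cost=50, card=50
step 2: join B via nl
    card(P join B) = 50*150/(10) = 750
    cost = 50 + 50*150 = 7550
step 3: join A via merge
    card(P join A) = 750*80/(6) = 10000
    cost = 7550 + 750*10 + 80*7 + 750 + 80 = 16440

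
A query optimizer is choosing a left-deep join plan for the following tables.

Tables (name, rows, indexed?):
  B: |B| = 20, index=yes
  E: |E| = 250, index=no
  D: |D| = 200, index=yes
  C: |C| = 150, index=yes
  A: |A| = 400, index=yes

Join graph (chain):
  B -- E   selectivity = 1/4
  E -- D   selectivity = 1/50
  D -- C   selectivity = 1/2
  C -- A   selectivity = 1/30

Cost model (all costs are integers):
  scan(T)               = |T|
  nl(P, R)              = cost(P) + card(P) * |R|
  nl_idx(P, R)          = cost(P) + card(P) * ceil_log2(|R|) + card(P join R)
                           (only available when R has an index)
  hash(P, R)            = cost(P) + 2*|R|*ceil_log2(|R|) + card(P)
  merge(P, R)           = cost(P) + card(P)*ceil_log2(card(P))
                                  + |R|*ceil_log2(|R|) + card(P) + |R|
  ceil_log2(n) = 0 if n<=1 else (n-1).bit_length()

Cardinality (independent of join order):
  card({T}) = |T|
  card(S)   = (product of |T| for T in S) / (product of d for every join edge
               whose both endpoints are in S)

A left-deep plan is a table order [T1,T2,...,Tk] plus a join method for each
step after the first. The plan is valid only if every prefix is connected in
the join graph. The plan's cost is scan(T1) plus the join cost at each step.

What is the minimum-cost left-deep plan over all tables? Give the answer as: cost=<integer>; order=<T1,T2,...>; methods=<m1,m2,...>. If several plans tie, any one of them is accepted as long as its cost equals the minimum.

Selinger DP (subsets sized 1..n):
  {B}: scan cost=20, card=20
  {E}: scan cost=250, card=250
  {D}: scan cost=200, card=200
  {C}: scan cost=150, card=150
  {A}: scan cost=400, card=400
  {BE}: card=1250; try (B,hash)→700, (E,merge)→2390, (B,merge)→2620, (B,nl_idx)→2750, (E,hash)→4040, (E,nl)→5020 …(+1); best=700 via (B,hash)
  {DE}: card=1000; try (D,nl_idx)→3250, (D,hash)→3700, (E,merge)→4250, (D,merge)→4300, (E,hash)→4400, (E,nl)→50200 …(+1); best=3250 via (D,nl_idx)
  {CD}: card=15000; try (C,hash)→2800, (D,merge)→3300, (C,merge)→3350, (D,hash)→3500, (D,nl_idx)→16350, (C,nl_idx)→16800 …(+2); best=2800 via (C,hash)
  {AC}: card=2000; try (C,hash)→3200, (A,nl_idx)→3500, (A,merge)→5500, (C,nl_idx)→5600, (C,merge)→5750, (A,hash)→7500 …(+2); best=3200 via (C,hash)
  {BDE}: card=5000; try (B,hash)→4450, (D,hash)→5150, (B,nl_idx)→13250, (B,merge)→14370, (D,nl_idx)→15700, (D,merge)→17500 …(+2); best=4450 via (B,hash)
  {CDE}: card=75000; try (C,hash)→6650, (C,merge)→15600, (E,hash)→21800, (C,nl_idx)→86250, (C,nl)→153250, (E,merge)→230050 …(+1); best=6650 via (C,hash)
  {ACD}: card=200000; try (D,hash)→8400, (A,hash)→25000, (D,merge)→29000, (D,nl_idx)→219200, (A,merge)→231800, (A,nl_idx)→337800 …(+2); best=8400 via (D,hash)
  {BCDE}: card=375000; try (C,hash)→11850, (C,merge)→75800, (B,hash)→81850, (C,nl_idx)→419450, (C,nl)→754450, (B,nl_idx)→756650 …(+2); best=11850 via (C,hash)
  {ACDE}: card=1000000; try (A,hash)→88850, (E,hash)→212400, (A,merge)→1360650, (A,nl_idx)→1681650, (E,merge)→3810650, (A,nl)→30006650 …(+1); best=88850 via (A,hash)
  {ABCDE}: card=5000000; try (A,hash)→394050, (B,hash)→1089050, (A,merge)→7515850, (A,nl_idx)→8386850, (B,nl_idx)→10088850, (B,nl)→20088850 …(+2); best=394050 via (A,hash)

cost=394050; order=E,D,B,C,A; methods=nl_idx,hash,hash,hash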